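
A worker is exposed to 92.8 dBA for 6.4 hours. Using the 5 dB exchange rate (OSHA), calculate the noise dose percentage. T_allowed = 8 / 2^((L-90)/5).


Given values:
  L = 92.8 dBA, T = 6.4 hours
Formula: T_allowed = 8 / 2^((L - 90) / 5)
Compute exponent: (92.8 - 90) / 5 = 0.56
Compute 2^(0.56) = 1.474269
T_allowed = 8 / 1.474269 = 5.426418 hours
Dose = (T / T_allowed) * 100
Dose = (6.4 / 5.426418) * 100 = 117.94

117.94 %


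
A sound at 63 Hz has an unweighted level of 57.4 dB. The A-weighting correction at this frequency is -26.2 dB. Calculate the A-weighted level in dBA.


Given values:
  SPL = 57.4 dB
  A-weighting at 63 Hz = -26.2 dB
Formula: L_A = SPL + A_weight
L_A = 57.4 + (-26.2)
L_A = 31.2

31.2 dBA


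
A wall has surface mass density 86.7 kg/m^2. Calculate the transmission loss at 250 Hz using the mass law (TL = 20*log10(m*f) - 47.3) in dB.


Given values:
  m = 86.7 kg/m^2, f = 250 Hz
Formula: TL = 20 * log10(m * f) - 47.3
Compute m * f = 86.7 * 250 = 21675.0
Compute log10(21675.0) = 4.335959
Compute 20 * 4.335959 = 86.7192
TL = 86.7192 - 47.3 = 39.42

39.42 dB


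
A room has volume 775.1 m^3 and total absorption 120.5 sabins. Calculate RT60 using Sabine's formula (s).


Given values:
  V = 775.1 m^3
  A = 120.5 sabins
Formula: RT60 = 0.161 * V / A
Numerator: 0.161 * 775.1 = 124.7911
RT60 = 124.7911 / 120.5 = 1.036

1.036 s


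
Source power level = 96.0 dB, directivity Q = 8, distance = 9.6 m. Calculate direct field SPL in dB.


Given values:
  Lw = 96.0 dB, Q = 8, r = 9.6 m
Formula: SPL = Lw + 10 * log10(Q / (4 * pi * r^2))
Compute 4 * pi * r^2 = 4 * pi * 9.6^2 = 1158.1167
Compute Q / denom = 8 / 1158.1167 = 0.00690777
Compute 10 * log10(0.00690777) = -21.6066
SPL = 96.0 + (-21.6066) = 74.39

74.39 dB


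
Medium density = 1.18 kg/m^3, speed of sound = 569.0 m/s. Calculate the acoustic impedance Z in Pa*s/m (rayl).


Given values:
  rho = 1.18 kg/m^3
  c = 569.0 m/s
Formula: Z = rho * c
Z = 1.18 * 569.0
Z = 671.42

671.42 rayl


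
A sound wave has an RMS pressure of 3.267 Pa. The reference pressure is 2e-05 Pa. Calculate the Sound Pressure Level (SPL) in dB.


Given values:
  p = 3.267 Pa
  p_ref = 2e-05 Pa
Formula: SPL = 20 * log10(p / p_ref)
Compute ratio: p / p_ref = 3.267 / 2e-05 = 163350
Compute log10: log10(163350) = 5.213119
Multiply: SPL = 20 * 5.213119 = 104.26

104.26 dB


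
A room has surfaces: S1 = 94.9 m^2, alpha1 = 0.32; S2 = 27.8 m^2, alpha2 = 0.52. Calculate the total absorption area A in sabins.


Given surfaces:
  Surface 1: 94.9 * 0.32 = 30.368
  Surface 2: 27.8 * 0.52 = 14.456
Formula: A = sum(Si * alpha_i)
A = 30.368 + 14.456
A = 44.82

44.82 sabins


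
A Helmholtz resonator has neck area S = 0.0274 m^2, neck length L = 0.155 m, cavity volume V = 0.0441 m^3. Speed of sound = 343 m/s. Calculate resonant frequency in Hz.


Given values:
  S = 0.0274 m^2, L = 0.155 m, V = 0.0441 m^3, c = 343 m/s
Formula: f = (c / (2*pi)) * sqrt(S / (V * L))
Compute V * L = 0.0441 * 0.155 = 0.0068355
Compute S / (V * L) = 0.0274 / 0.0068355 = 4.0085
Compute sqrt(4.0085) = 2.002124
Compute c / (2*pi) = 343 / 6.283185 = 54.590148
f = 54.590148 * 2.002124 = 109.3

109.3 Hz


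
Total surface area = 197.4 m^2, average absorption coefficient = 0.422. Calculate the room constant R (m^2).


Given values:
  S = 197.4 m^2, alpha = 0.422
Formula: R = S * alpha / (1 - alpha)
Numerator: 197.4 * 0.422 = 83.3028
Denominator: 1 - 0.422 = 0.578
R = 83.3028 / 0.578 = 144.12

144.12 m^2


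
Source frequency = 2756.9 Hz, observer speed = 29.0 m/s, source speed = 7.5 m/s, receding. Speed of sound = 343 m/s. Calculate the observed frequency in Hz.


Given values:
  f_s = 2756.9 Hz, v_o = 29.0 m/s, v_s = 7.5 m/s
  Direction: receding
Formula: f_o = f_s * (c - v_o) / (c + v_s)
Numerator: c - v_o = 343 - 29.0 = 314.0
Denominator: c + v_s = 343 + 7.5 = 350.5
f_o = 2756.9 * 314.0 / 350.5 = 2469.8

2469.8 Hz


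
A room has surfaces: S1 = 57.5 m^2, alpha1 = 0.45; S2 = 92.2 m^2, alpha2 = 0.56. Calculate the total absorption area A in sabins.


Given surfaces:
  Surface 1: 57.5 * 0.45 = 25.875
  Surface 2: 92.2 * 0.56 = 51.632
Formula: A = sum(Si * alpha_i)
A = 25.875 + 51.632
A = 77.51

77.51 sabins


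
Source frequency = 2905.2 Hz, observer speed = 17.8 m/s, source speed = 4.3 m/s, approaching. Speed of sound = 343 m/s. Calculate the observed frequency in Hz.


Given values:
  f_s = 2905.2 Hz, v_o = 17.8 m/s, v_s = 4.3 m/s
  Direction: approaching
Formula: f_o = f_s * (c + v_o) / (c - v_s)
Numerator: c + v_o = 343 + 17.8 = 360.8
Denominator: c - v_s = 343 - 4.3 = 338.7
f_o = 2905.2 * 360.8 / 338.7 = 3094.76

3094.76 Hz


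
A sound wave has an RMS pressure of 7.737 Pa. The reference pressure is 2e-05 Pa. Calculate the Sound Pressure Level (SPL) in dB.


Given values:
  p = 7.737 Pa
  p_ref = 2e-05 Pa
Formula: SPL = 20 * log10(p / p_ref)
Compute ratio: p / p_ref = 7.737 / 2e-05 = 386850
Compute log10: log10(386850) = 5.587543
Multiply: SPL = 20 * 5.587543 = 111.75

111.75 dB


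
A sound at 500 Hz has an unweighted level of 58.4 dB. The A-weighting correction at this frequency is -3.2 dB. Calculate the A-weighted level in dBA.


Given values:
  SPL = 58.4 dB
  A-weighting at 500 Hz = -3.2 dB
Formula: L_A = SPL + A_weight
L_A = 58.4 + (-3.2)
L_A = 55.2

55.2 dBA


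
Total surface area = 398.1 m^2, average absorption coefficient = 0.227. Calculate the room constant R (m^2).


Given values:
  S = 398.1 m^2, alpha = 0.227
Formula: R = S * alpha / (1 - alpha)
Numerator: 398.1 * 0.227 = 90.3687
Denominator: 1 - 0.227 = 0.773
R = 90.3687 / 0.773 = 116.91

116.91 m^2


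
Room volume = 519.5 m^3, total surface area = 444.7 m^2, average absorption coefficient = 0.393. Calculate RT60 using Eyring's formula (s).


Given values:
  V = 519.5 m^3, S = 444.7 m^2, alpha = 0.393
Formula: RT60 = 0.161 * V / (-S * ln(1 - alpha))
Compute ln(1 - 0.393) = ln(0.607) = -0.499226
Denominator: -444.7 * -0.499226 = 222.0058
Numerator: 0.161 * 519.5 = 83.6395
RT60 = 83.6395 / 222.0058 = 0.377

0.377 s


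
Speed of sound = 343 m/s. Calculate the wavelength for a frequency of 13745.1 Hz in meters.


Given values:
  c = 343 m/s, f = 13745.1 Hz
Formula: lambda = c / f
lambda = 343 / 13745.1
lambda = 0.025

0.025 m


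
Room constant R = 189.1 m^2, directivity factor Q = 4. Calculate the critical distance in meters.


Given values:
  R = 189.1 m^2, Q = 4
Formula: d_c = 0.141 * sqrt(Q * R)
Compute Q * R = 4 * 189.1 = 756.4
Compute sqrt(756.4) = 27.5027
d_c = 0.141 * 27.5027 = 3.878

3.878 m


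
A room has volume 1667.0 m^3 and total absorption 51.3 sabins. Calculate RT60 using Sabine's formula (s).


Given values:
  V = 1667.0 m^3
  A = 51.3 sabins
Formula: RT60 = 0.161 * V / A
Numerator: 0.161 * 1667.0 = 268.387
RT60 = 268.387 / 51.3 = 5.232

5.232 s


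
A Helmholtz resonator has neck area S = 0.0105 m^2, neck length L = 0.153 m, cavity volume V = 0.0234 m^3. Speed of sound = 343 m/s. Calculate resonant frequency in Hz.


Given values:
  S = 0.0105 m^2, L = 0.153 m, V = 0.0234 m^3, c = 343 m/s
Formula: f = (c / (2*pi)) * sqrt(S / (V * L))
Compute V * L = 0.0234 * 0.153 = 0.0035802
Compute S / (V * L) = 0.0105 / 0.0035802 = 2.9328
Compute sqrt(2.9328) = 1.712542
Compute c / (2*pi) = 343 / 6.283185 = 54.590148
f = 54.590148 * 1.712542 = 93.49

93.49 Hz


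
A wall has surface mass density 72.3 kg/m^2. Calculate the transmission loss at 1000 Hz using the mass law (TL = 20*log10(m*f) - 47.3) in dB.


Given values:
  m = 72.3 kg/m^2, f = 1000 Hz
Formula: TL = 20 * log10(m * f) - 47.3
Compute m * f = 72.3 * 1000 = 72300.0
Compute log10(72300.0) = 4.859138
Compute 20 * 4.859138 = 97.1828
TL = 97.1828 - 47.3 = 49.88

49.88 dB


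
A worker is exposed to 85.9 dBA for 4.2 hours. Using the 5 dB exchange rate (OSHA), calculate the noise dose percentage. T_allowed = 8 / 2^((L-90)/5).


Given values:
  L = 85.9 dBA, T = 4.2 hours
Formula: T_allowed = 8 / 2^((L - 90) / 5)
Compute exponent: (85.9 - 90) / 5 = -0.82
Compute 2^(-0.82) = 0.566442
T_allowed = 8 / 0.566442 = 14.123247 hours
Dose = (T / T_allowed) * 100
Dose = (4.2 / 14.123247) * 100 = 29.74

29.74 %


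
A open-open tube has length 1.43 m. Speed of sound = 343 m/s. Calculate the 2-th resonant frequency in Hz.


Given values:
  Tube type: open-open, L = 1.43 m, c = 343 m/s, n = 2
Formula: f_n = n * c / (2 * L)
Compute 2 * L = 2 * 1.43 = 2.86
f = 2 * 343 / 2.86
f = 239.86

239.86 Hz


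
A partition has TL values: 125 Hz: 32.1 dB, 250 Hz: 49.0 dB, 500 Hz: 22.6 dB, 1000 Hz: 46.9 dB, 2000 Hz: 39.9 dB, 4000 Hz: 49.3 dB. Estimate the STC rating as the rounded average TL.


Given TL values at each frequency:
  125 Hz: 32.1 dB
  250 Hz: 49.0 dB
  500 Hz: 22.6 dB
  1000 Hz: 46.9 dB
  2000 Hz: 39.9 dB
  4000 Hz: 49.3 dB
Formula: STC ~ round(average of TL values)
Sum = 32.1 + 49.0 + 22.6 + 46.9 + 39.9 + 49.3 = 239.8
Average = 239.8 / 6 = 39.97
Rounded: 40

40


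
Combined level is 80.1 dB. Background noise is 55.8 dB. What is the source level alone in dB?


Given values:
  L_total = 80.1 dB, L_bg = 55.8 dB
Formula: L_source = 10 * log10(10^(L_total/10) - 10^(L_bg/10))
Convert to linear:
  10^(80.1/10) = 102329299.2281
  10^(55.8/10) = 380189.3963
Difference: 102329299.2281 - 380189.3963 = 101949109.8318
L_source = 10 * log10(101949109.8318) = 80.08

80.08 dB


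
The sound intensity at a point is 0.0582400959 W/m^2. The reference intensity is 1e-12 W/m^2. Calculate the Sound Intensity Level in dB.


Given values:
  I = 0.0582400959 W/m^2
  I_ref = 1e-12 W/m^2
Formula: SIL = 10 * log10(I / I_ref)
Compute ratio: I / I_ref = 58240095900
Compute log10: log10(58240095900) = 10.765222
Multiply: SIL = 10 * 10.765222 = 107.65

107.65 dB


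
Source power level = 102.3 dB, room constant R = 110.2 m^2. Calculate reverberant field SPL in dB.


Given values:
  Lw = 102.3 dB, R = 110.2 m^2
Formula: SPL = Lw + 10 * log10(4 / R)
Compute 4 / R = 4 / 110.2 = 0.036298
Compute 10 * log10(0.036298) = -14.4012
SPL = 102.3 + (-14.4012) = 87.9

87.9 dB


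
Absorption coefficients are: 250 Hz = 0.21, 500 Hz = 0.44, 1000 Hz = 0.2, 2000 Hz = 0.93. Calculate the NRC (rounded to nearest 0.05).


Given values:
  a_250 = 0.21, a_500 = 0.44
  a_1000 = 0.2, a_2000 = 0.93
Formula: NRC = (a250 + a500 + a1000 + a2000) / 4
Sum = 0.21 + 0.44 + 0.2 + 0.93 = 1.78
NRC = 1.78 / 4 = 0.445
Rounded to nearest 0.05: 0.45

0.45


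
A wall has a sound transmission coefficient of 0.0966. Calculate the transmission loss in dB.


Given values:
  tau = 0.0966
Formula: TL = 10 * log10(1 / tau)
Compute 1 / tau = 1 / 0.0966 = 10.352
Compute log10(10.352) = 1.015024
TL = 10 * 1.015024 = 10.15

10.15 dB


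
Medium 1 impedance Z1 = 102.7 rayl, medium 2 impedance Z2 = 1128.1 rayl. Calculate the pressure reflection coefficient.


Given values:
  Z1 = 102.7 rayl, Z2 = 1128.1 rayl
Formula: R = (Z2 - Z1) / (Z2 + Z1)
Numerator: Z2 - Z1 = 1128.1 - 102.7 = 1025.4
Denominator: Z2 + Z1 = 1128.1 + 102.7 = 1230.8
R = 1025.4 / 1230.8 = 0.8331

0.8331


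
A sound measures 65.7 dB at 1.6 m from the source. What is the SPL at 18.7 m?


Given values:
  SPL1 = 65.7 dB, r1 = 1.6 m, r2 = 18.7 m
Formula: SPL2 = SPL1 - 20 * log10(r2 / r1)
Compute ratio: r2 / r1 = 18.7 / 1.6 = 11.6875
Compute log10: log10(11.6875) = 1.067722
Compute drop: 20 * 1.067722 = 21.3544
SPL2 = 65.7 - 21.3544 = 44.35

44.35 dB


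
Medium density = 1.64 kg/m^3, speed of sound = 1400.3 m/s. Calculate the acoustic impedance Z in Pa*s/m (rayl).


Given values:
  rho = 1.64 kg/m^3
  c = 1400.3 m/s
Formula: Z = rho * c
Z = 1.64 * 1400.3
Z = 2296.49

2296.49 rayl


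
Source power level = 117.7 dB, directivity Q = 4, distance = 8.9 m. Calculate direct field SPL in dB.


Given values:
  Lw = 117.7 dB, Q = 4, r = 8.9 m
Formula: SPL = Lw + 10 * log10(Q / (4 * pi * r^2))
Compute 4 * pi * r^2 = 4 * pi * 8.9^2 = 995.3822
Compute Q / denom = 4 / 995.3822 = 0.00401856
Compute 10 * log10(0.00401856) = -23.9593
SPL = 117.7 + (-23.9593) = 93.74

93.74 dB


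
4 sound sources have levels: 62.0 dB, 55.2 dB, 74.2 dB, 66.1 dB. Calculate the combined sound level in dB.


Formula: L_total = 10 * log10( sum(10^(Li/10)) )
  Source 1: 10^(62.0/10) = 1584893.1925
  Source 2: 10^(55.2/10) = 331131.1215
  Source 3: 10^(74.2/10) = 26302679.919
  Source 4: 10^(66.1/10) = 4073802.778
Sum of linear values = 32292507.011
L_total = 10 * log10(32292507.011) = 75.09

75.09 dB


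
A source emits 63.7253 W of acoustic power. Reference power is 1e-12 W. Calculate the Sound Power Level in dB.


Given values:
  W = 63.7253 W
  W_ref = 1e-12 W
Formula: SWL = 10 * log10(W / W_ref)
Compute ratio: W / W_ref = 63725300000000
Compute log10: log10(63725300000000) = 13.804312
Multiply: SWL = 10 * 13.804312 = 138.04

138.04 dB


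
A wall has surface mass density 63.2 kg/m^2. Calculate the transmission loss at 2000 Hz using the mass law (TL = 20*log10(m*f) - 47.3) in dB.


Given values:
  m = 63.2 kg/m^2, f = 2000 Hz
Formula: TL = 20 * log10(m * f) - 47.3
Compute m * f = 63.2 * 2000 = 126400.0
Compute log10(126400.0) = 5.101747
Compute 20 * 5.101747 = 102.0349
TL = 102.0349 - 47.3 = 54.73

54.73 dB


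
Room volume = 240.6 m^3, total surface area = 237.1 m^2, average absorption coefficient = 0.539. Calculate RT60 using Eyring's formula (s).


Given values:
  V = 240.6 m^3, S = 237.1 m^2, alpha = 0.539
Formula: RT60 = 0.161 * V / (-S * ln(1 - alpha))
Compute ln(1 - 0.539) = ln(0.461) = -0.774357
Denominator: -237.1 * -0.774357 = 183.6
Numerator: 0.161 * 240.6 = 38.7366
RT60 = 38.7366 / 183.6 = 0.211

0.211 s


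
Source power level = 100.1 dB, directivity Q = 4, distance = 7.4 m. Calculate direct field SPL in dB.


Given values:
  Lw = 100.1 dB, Q = 4, r = 7.4 m
Formula: SPL = Lw + 10 * log10(Q / (4 * pi * r^2))
Compute 4 * pi * r^2 = 4 * pi * 7.4^2 = 688.1345
Compute Q / denom = 4 / 688.1345 = 0.00581282
Compute 10 * log10(0.00581282) = -22.3561
SPL = 100.1 + (-22.3561) = 77.74

77.74 dB


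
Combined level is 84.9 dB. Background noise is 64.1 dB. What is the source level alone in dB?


Given values:
  L_total = 84.9 dB, L_bg = 64.1 dB
Formula: L_source = 10 * log10(10^(L_total/10) - 10^(L_bg/10))
Convert to linear:
  10^(84.9/10) = 309029543.2514
  10^(64.1/10) = 2570395.7828
Difference: 309029543.2514 - 2570395.7828 = 306459147.4686
L_source = 10 * log10(306459147.4686) = 84.86

84.86 dB


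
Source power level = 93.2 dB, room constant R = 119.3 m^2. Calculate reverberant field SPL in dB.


Given values:
  Lw = 93.2 dB, R = 119.3 m^2
Formula: SPL = Lw + 10 * log10(4 / R)
Compute 4 / R = 4 / 119.3 = 0.033529
Compute 10 * log10(0.033529) = -14.7458
SPL = 93.2 + (-14.7458) = 78.45

78.45 dB


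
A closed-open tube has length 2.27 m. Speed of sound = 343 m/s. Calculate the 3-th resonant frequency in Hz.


Given values:
  Tube type: closed-open, L = 2.27 m, c = 343 m/s, n = 3
Formula: f_n = (2n - 1) * c / (4 * L)
Compute 2n - 1 = 2*3 - 1 = 5
Compute 4 * L = 4 * 2.27 = 9.08
f = 5 * 343 / 9.08
f = 188.88

188.88 Hz


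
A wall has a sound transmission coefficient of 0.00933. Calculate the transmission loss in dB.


Given values:
  tau = 0.00933
Formula: TL = 10 * log10(1 / tau)
Compute 1 / tau = 1 / 0.00933 = 107.1811
Compute log10(107.1811) = 2.030118
TL = 10 * 2.030118 = 20.3

20.3 dB


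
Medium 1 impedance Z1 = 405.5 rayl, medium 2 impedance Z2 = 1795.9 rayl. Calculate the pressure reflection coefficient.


Given values:
  Z1 = 405.5 rayl, Z2 = 1795.9 rayl
Formula: R = (Z2 - Z1) / (Z2 + Z1)
Numerator: Z2 - Z1 = 1795.9 - 405.5 = 1390.4
Denominator: Z2 + Z1 = 1795.9 + 405.5 = 2201.4
R = 1390.4 / 2201.4 = 0.6316

0.6316


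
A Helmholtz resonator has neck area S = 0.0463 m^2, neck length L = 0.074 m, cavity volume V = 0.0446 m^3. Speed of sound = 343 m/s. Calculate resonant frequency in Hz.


Given values:
  S = 0.0463 m^2, L = 0.074 m, V = 0.0446 m^3, c = 343 m/s
Formula: f = (c / (2*pi)) * sqrt(S / (V * L))
Compute V * L = 0.0446 * 0.074 = 0.0033004
Compute S / (V * L) = 0.0463 / 0.0033004 = 14.0286
Compute sqrt(14.0286) = 3.745477
Compute c / (2*pi) = 343 / 6.283185 = 54.590148
f = 54.590148 * 3.745477 = 204.47

204.47 Hz


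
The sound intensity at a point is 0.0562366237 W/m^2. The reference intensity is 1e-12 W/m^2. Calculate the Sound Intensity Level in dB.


Given values:
  I = 0.0562366237 W/m^2
  I_ref = 1e-12 W/m^2
Formula: SIL = 10 * log10(I / I_ref)
Compute ratio: I / I_ref = 56236623700
Compute log10: log10(56236623700) = 10.750019
Multiply: SIL = 10 * 10.750019 = 107.5

107.5 dB


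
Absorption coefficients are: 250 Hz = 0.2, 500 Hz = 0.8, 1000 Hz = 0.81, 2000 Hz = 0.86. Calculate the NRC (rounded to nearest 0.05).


Given values:
  a_250 = 0.2, a_500 = 0.8
  a_1000 = 0.81, a_2000 = 0.86
Formula: NRC = (a250 + a500 + a1000 + a2000) / 4
Sum = 0.2 + 0.8 + 0.81 + 0.86 = 2.67
NRC = 2.67 / 4 = 0.6675
Rounded to nearest 0.05: 0.65

0.65


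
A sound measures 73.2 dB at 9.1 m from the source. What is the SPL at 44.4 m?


Given values:
  SPL1 = 73.2 dB, r1 = 9.1 m, r2 = 44.4 m
Formula: SPL2 = SPL1 - 20 * log10(r2 / r1)
Compute ratio: r2 / r1 = 44.4 / 9.1 = 4.8791
Compute log10: log10(4.8791) = 0.68834
Compute drop: 20 * 0.68834 = 13.7668
SPL2 = 73.2 - 13.7668 = 59.43

59.43 dB


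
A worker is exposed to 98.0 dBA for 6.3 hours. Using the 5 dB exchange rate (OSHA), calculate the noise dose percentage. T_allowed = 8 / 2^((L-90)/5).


Given values:
  L = 98.0 dBA, T = 6.3 hours
Formula: T_allowed = 8 / 2^((L - 90) / 5)
Compute exponent: (98.0 - 90) / 5 = 1.6
Compute 2^(1.6) = 3.031433
T_allowed = 8 / 3.031433 = 2.639016 hours
Dose = (T / T_allowed) * 100
Dose = (6.3 / 2.639016) * 100 = 238.73

238.73 %


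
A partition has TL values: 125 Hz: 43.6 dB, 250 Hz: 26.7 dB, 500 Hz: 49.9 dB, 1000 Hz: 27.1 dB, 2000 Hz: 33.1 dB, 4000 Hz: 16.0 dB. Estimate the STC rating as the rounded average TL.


Given TL values at each frequency:
  125 Hz: 43.6 dB
  250 Hz: 26.7 dB
  500 Hz: 49.9 dB
  1000 Hz: 27.1 dB
  2000 Hz: 33.1 dB
  4000 Hz: 16.0 dB
Formula: STC ~ round(average of TL values)
Sum = 43.6 + 26.7 + 49.9 + 27.1 + 33.1 + 16.0 = 196.4
Average = 196.4 / 6 = 32.73
Rounded: 33

33


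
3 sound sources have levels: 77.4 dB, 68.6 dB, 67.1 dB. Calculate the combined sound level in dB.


Formula: L_total = 10 * log10( sum(10^(Li/10)) )
  Source 1: 10^(77.4/10) = 54954087.3858
  Source 2: 10^(68.6/10) = 7244359.6007
  Source 3: 10^(67.1/10) = 5128613.8399
Sum of linear values = 67327060.8264
L_total = 10 * log10(67327060.8264) = 78.28

78.28 dB


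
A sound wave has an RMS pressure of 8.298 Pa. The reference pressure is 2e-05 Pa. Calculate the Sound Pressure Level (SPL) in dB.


Given values:
  p = 8.298 Pa
  p_ref = 2e-05 Pa
Formula: SPL = 20 * log10(p / p_ref)
Compute ratio: p / p_ref = 8.298 / 2e-05 = 414900
Compute log10: log10(414900) = 5.617943
Multiply: SPL = 20 * 5.617943 = 112.36

112.36 dB


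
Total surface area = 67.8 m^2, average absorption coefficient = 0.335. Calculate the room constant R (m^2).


Given values:
  S = 67.8 m^2, alpha = 0.335
Formula: R = S * alpha / (1 - alpha)
Numerator: 67.8 * 0.335 = 22.713
Denominator: 1 - 0.335 = 0.665
R = 22.713 / 0.665 = 34.15

34.15 m^2


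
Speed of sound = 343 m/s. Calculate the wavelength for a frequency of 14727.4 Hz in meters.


Given values:
  c = 343 m/s, f = 14727.4 Hz
Formula: lambda = c / f
lambda = 343 / 14727.4
lambda = 0.0233

0.0233 m


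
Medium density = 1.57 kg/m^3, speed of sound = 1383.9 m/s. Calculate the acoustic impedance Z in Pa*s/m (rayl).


Given values:
  rho = 1.57 kg/m^3
  c = 1383.9 m/s
Formula: Z = rho * c
Z = 1.57 * 1383.9
Z = 2172.72

2172.72 rayl


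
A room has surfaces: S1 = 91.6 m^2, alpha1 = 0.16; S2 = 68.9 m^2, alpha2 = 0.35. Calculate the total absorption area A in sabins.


Given surfaces:
  Surface 1: 91.6 * 0.16 = 14.656
  Surface 2: 68.9 * 0.35 = 24.115
Formula: A = sum(Si * alpha_i)
A = 14.656 + 24.115
A = 38.77

38.77 sabins


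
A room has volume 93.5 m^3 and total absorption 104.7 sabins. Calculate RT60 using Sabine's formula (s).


Given values:
  V = 93.5 m^3
  A = 104.7 sabins
Formula: RT60 = 0.161 * V / A
Numerator: 0.161 * 93.5 = 15.0535
RT60 = 15.0535 / 104.7 = 0.144

0.144 s


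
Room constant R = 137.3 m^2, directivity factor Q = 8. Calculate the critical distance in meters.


Given values:
  R = 137.3 m^2, Q = 8
Formula: d_c = 0.141 * sqrt(Q * R)
Compute Q * R = 8 * 137.3 = 1098.4
Compute sqrt(1098.4) = 33.1421
d_c = 0.141 * 33.1421 = 4.673

4.673 m


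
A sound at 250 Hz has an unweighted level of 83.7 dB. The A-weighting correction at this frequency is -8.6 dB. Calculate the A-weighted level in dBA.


Given values:
  SPL = 83.7 dB
  A-weighting at 250 Hz = -8.6 dB
Formula: L_A = SPL + A_weight
L_A = 83.7 + (-8.6)
L_A = 75.1

75.1 dBA


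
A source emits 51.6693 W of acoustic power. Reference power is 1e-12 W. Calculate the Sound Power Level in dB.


Given values:
  W = 51.6693 W
  W_ref = 1e-12 W
Formula: SWL = 10 * log10(W / W_ref)
Compute ratio: W / W_ref = 51669300000000
Compute log10: log10(51669300000000) = 13.713233
Multiply: SWL = 10 * 13.713233 = 137.13

137.13 dB


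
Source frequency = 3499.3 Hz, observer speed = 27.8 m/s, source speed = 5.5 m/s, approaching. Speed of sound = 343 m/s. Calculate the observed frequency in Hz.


Given values:
  f_s = 3499.3 Hz, v_o = 27.8 m/s, v_s = 5.5 m/s
  Direction: approaching
Formula: f_o = f_s * (c + v_o) / (c - v_s)
Numerator: c + v_o = 343 + 27.8 = 370.8
Denominator: c - v_s = 343 - 5.5 = 337.5
f_o = 3499.3 * 370.8 / 337.5 = 3844.56

3844.56 Hz


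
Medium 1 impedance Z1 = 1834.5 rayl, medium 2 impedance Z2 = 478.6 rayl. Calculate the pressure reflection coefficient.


Given values:
  Z1 = 1834.5 rayl, Z2 = 478.6 rayl
Formula: R = (Z2 - Z1) / (Z2 + Z1)
Numerator: Z2 - Z1 = 478.6 - 1834.5 = -1355.9
Denominator: Z2 + Z1 = 478.6 + 1834.5 = 2313.1
R = -1355.9 / 2313.1 = -0.5862

-0.5862


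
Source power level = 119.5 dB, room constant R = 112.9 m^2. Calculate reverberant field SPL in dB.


Given values:
  Lw = 119.5 dB, R = 112.9 m^2
Formula: SPL = Lw + 10 * log10(4 / R)
Compute 4 / R = 4 / 112.9 = 0.03543
Compute 10 * log10(0.03543) = -14.5063
SPL = 119.5 + (-14.5063) = 104.99

104.99 dB


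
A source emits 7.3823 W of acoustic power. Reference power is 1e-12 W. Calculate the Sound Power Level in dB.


Given values:
  W = 7.3823 W
  W_ref = 1e-12 W
Formula: SWL = 10 * log10(W / W_ref)
Compute ratio: W / W_ref = 7382300000000
Compute log10: log10(7382300000000) = 12.868192
Multiply: SWL = 10 * 12.868192 = 128.68

128.68 dB


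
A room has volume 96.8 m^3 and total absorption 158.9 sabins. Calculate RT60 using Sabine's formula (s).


Given values:
  V = 96.8 m^3
  A = 158.9 sabins
Formula: RT60 = 0.161 * V / A
Numerator: 0.161 * 96.8 = 15.5848
RT60 = 15.5848 / 158.9 = 0.098

0.098 s


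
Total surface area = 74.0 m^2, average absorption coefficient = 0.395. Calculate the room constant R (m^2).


Given values:
  S = 74.0 m^2, alpha = 0.395
Formula: R = S * alpha / (1 - alpha)
Numerator: 74.0 * 0.395 = 29.23
Denominator: 1 - 0.395 = 0.605
R = 29.23 / 0.605 = 48.31

48.31 m^2


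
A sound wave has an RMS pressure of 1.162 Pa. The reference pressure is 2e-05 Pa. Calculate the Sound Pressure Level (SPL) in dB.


Given values:
  p = 1.162 Pa
  p_ref = 2e-05 Pa
Formula: SPL = 20 * log10(p / p_ref)
Compute ratio: p / p_ref = 1.162 / 2e-05 = 58100
Compute log10: log10(58100) = 4.764176
Multiply: SPL = 20 * 4.764176 = 95.28

95.28 dB


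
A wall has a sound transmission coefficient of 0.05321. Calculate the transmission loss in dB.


Given values:
  tau = 0.05321
Formula: TL = 10 * log10(1 / tau)
Compute 1 / tau = 1 / 0.05321 = 18.7935
Compute log10(18.7935) = 1.274008
TL = 10 * 1.274008 = 12.74

12.74 dB


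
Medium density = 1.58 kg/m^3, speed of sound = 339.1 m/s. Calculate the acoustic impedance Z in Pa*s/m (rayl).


Given values:
  rho = 1.58 kg/m^3
  c = 339.1 m/s
Formula: Z = rho * c
Z = 1.58 * 339.1
Z = 535.78

535.78 rayl


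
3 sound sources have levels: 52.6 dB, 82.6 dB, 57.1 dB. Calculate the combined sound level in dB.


Formula: L_total = 10 * log10( sum(10^(Li/10)) )
  Source 1: 10^(52.6/10) = 181970.0859
  Source 2: 10^(82.6/10) = 181970085.861
  Source 3: 10^(57.1/10) = 512861.384
Sum of linear values = 182664917.3309
L_total = 10 * log10(182664917.3309) = 82.62

82.62 dB


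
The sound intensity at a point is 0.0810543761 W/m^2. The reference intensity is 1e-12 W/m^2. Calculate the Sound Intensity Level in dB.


Given values:
  I = 0.0810543761 W/m^2
  I_ref = 1e-12 W/m^2
Formula: SIL = 10 * log10(I / I_ref)
Compute ratio: I / I_ref = 81054376100
Compute log10: log10(81054376100) = 10.908776
Multiply: SIL = 10 * 10.908776 = 109.09

109.09 dB


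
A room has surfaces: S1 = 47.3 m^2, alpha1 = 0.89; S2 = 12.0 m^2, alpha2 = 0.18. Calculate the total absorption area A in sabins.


Given surfaces:
  Surface 1: 47.3 * 0.89 = 42.097
  Surface 2: 12.0 * 0.18 = 2.16
Formula: A = sum(Si * alpha_i)
A = 42.097 + 2.16
A = 44.26

44.26 sabins


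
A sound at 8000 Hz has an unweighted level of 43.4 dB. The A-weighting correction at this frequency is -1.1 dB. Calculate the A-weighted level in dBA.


Given values:
  SPL = 43.4 dB
  A-weighting at 8000 Hz = -1.1 dB
Formula: L_A = SPL + A_weight
L_A = 43.4 + (-1.1)
L_A = 42.3

42.3 dBA


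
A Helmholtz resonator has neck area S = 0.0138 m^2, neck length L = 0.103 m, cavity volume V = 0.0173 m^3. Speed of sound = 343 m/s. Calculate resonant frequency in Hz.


Given values:
  S = 0.0138 m^2, L = 0.103 m, V = 0.0173 m^3, c = 343 m/s
Formula: f = (c / (2*pi)) * sqrt(S / (V * L))
Compute V * L = 0.0173 * 0.103 = 0.0017819
Compute S / (V * L) = 0.0138 / 0.0017819 = 7.7445
Compute sqrt(7.7445) = 2.782894
Compute c / (2*pi) = 343 / 6.283185 = 54.590148
f = 54.590148 * 2.782894 = 151.92

151.92 Hz


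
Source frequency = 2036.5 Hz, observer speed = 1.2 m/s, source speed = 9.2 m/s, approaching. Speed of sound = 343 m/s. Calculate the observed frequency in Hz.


Given values:
  f_s = 2036.5 Hz, v_o = 1.2 m/s, v_s = 9.2 m/s
  Direction: approaching
Formula: f_o = f_s * (c + v_o) / (c - v_s)
Numerator: c + v_o = 343 + 1.2 = 344.2
Denominator: c - v_s = 343 - 9.2 = 333.8
f_o = 2036.5 * 344.2 / 333.8 = 2099.95

2099.95 Hz


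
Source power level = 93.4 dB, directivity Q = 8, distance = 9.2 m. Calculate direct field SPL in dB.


Given values:
  Lw = 93.4 dB, Q = 8, r = 9.2 m
Formula: SPL = Lw + 10 * log10(Q / (4 * pi * r^2))
Compute 4 * pi * r^2 = 4 * pi * 9.2^2 = 1063.6176
Compute Q / denom = 8 / 1063.6176 = 0.0075215
Compute 10 * log10(0.0075215) = -21.237
SPL = 93.4 + (-21.237) = 72.16

72.16 dB


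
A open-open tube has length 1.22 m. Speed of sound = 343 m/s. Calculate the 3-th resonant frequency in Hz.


Given values:
  Tube type: open-open, L = 1.22 m, c = 343 m/s, n = 3
Formula: f_n = n * c / (2 * L)
Compute 2 * L = 2 * 1.22 = 2.44
f = 3 * 343 / 2.44
f = 421.72

421.72 Hz


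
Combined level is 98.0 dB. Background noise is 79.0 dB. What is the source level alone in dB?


Given values:
  L_total = 98.0 dB, L_bg = 79.0 dB
Formula: L_source = 10 * log10(10^(L_total/10) - 10^(L_bg/10))
Convert to linear:
  10^(98.0/10) = 6309573444.8019
  10^(79.0/10) = 79432823.4724
Difference: 6309573444.8019 - 79432823.4724 = 6230140621.3295
L_source = 10 * log10(6230140621.3295) = 97.94

97.94 dB


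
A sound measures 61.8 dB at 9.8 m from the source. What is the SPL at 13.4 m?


Given values:
  SPL1 = 61.8 dB, r1 = 9.8 m, r2 = 13.4 m
Formula: SPL2 = SPL1 - 20 * log10(r2 / r1)
Compute ratio: r2 / r1 = 13.4 / 9.8 = 1.3673
Compute log10: log10(1.3673) = 0.135864
Compute drop: 20 * 0.135864 = 2.7173
SPL2 = 61.8 - 2.7173 = 59.08

59.08 dB


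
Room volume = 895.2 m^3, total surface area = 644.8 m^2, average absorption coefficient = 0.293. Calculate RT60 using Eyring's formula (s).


Given values:
  V = 895.2 m^3, S = 644.8 m^2, alpha = 0.293
Formula: RT60 = 0.161 * V / (-S * ln(1 - alpha))
Compute ln(1 - 0.293) = ln(0.707) = -0.346725
Denominator: -644.8 * -0.346725 = 223.5683
Numerator: 0.161 * 895.2 = 144.1272
RT60 = 144.1272 / 223.5683 = 0.645

0.645 s


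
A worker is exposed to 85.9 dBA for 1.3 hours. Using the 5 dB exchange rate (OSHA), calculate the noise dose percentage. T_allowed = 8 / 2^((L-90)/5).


Given values:
  L = 85.9 dBA, T = 1.3 hours
Formula: T_allowed = 8 / 2^((L - 90) / 5)
Compute exponent: (85.9 - 90) / 5 = -0.82
Compute 2^(-0.82) = 0.566442
T_allowed = 8 / 0.566442 = 14.123247 hours
Dose = (T / T_allowed) * 100
Dose = (1.3 / 14.123247) * 100 = 9.2

9.2 %


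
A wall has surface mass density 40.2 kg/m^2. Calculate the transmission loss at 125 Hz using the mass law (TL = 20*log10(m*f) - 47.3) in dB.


Given values:
  m = 40.2 kg/m^2, f = 125 Hz
Formula: TL = 20 * log10(m * f) - 47.3
Compute m * f = 40.2 * 125 = 5025.0
Compute log10(5025.0) = 3.701136
Compute 20 * 3.701136 = 74.0227
TL = 74.0227 - 47.3 = 26.72

26.72 dB


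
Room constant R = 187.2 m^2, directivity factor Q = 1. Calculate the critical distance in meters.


Given values:
  R = 187.2 m^2, Q = 1
Formula: d_c = 0.141 * sqrt(Q * R)
Compute Q * R = 1 * 187.2 = 187.2
Compute sqrt(187.2) = 13.6821
d_c = 0.141 * 13.6821 = 1.929

1.929 m


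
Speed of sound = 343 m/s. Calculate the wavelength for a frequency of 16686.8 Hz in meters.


Given values:
  c = 343 m/s, f = 16686.8 Hz
Formula: lambda = c / f
lambda = 343 / 16686.8
lambda = 0.0206

0.0206 m


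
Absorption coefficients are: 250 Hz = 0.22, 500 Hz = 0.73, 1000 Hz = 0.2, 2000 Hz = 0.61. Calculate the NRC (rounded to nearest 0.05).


Given values:
  a_250 = 0.22, a_500 = 0.73
  a_1000 = 0.2, a_2000 = 0.61
Formula: NRC = (a250 + a500 + a1000 + a2000) / 4
Sum = 0.22 + 0.73 + 0.2 + 0.61 = 1.76
NRC = 1.76 / 4 = 0.44
Rounded to nearest 0.05: 0.45

0.45


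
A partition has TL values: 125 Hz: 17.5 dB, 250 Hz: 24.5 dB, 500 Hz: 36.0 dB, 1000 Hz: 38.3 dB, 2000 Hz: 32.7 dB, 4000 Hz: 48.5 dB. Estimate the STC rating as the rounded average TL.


Given TL values at each frequency:
  125 Hz: 17.5 dB
  250 Hz: 24.5 dB
  500 Hz: 36.0 dB
  1000 Hz: 38.3 dB
  2000 Hz: 32.7 dB
  4000 Hz: 48.5 dB
Formula: STC ~ round(average of TL values)
Sum = 17.5 + 24.5 + 36.0 + 38.3 + 32.7 + 48.5 = 197.5
Average = 197.5 / 6 = 32.92
Rounded: 33

33


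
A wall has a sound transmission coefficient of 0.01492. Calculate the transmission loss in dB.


Given values:
  tau = 0.01492
Formula: TL = 10 * log10(1 / tau)
Compute 1 / tau = 1 / 0.01492 = 67.0241
Compute log10(67.0241) = 1.826231
TL = 10 * 1.826231 = 18.26

18.26 dB


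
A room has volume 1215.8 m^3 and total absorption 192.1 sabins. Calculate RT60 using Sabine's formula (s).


Given values:
  V = 1215.8 m^3
  A = 192.1 sabins
Formula: RT60 = 0.161 * V / A
Numerator: 0.161 * 1215.8 = 195.7438
RT60 = 195.7438 / 192.1 = 1.019

1.019 s


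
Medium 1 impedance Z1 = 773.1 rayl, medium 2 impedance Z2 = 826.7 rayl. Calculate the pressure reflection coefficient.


Given values:
  Z1 = 773.1 rayl, Z2 = 826.7 rayl
Formula: R = (Z2 - Z1) / (Z2 + Z1)
Numerator: Z2 - Z1 = 826.7 - 773.1 = 53.6
Denominator: Z2 + Z1 = 826.7 + 773.1 = 1599.8
R = 53.6 / 1599.8 = 0.0335

0.0335


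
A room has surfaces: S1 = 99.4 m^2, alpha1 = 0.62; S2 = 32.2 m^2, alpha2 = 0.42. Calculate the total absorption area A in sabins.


Given surfaces:
  Surface 1: 99.4 * 0.62 = 61.628
  Surface 2: 32.2 * 0.42 = 13.524
Formula: A = sum(Si * alpha_i)
A = 61.628 + 13.524
A = 75.15

75.15 sabins


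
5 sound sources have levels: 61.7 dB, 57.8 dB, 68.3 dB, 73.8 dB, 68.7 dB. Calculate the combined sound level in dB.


Formula: L_total = 10 * log10( sum(10^(Li/10)) )
  Source 1: 10^(61.7/10) = 1479108.3882
  Source 2: 10^(57.8/10) = 602559.5861
  Source 3: 10^(68.3/10) = 6760829.7539
  Source 4: 10^(73.8/10) = 23988329.1902
  Source 5: 10^(68.7/10) = 7413102.413
Sum of linear values = 40243929.3314
L_total = 10 * log10(40243929.3314) = 76.05

76.05 dB


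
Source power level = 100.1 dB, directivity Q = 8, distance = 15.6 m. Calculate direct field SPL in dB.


Given values:
  Lw = 100.1 dB, Q = 8, r = 15.6 m
Formula: SPL = Lw + 10 * log10(Q / (4 * pi * r^2))
Compute 4 * pi * r^2 = 4 * pi * 15.6^2 = 3058.152
Compute Q / denom = 8 / 3058.152 = 0.00261596
Compute 10 * log10(0.00261596) = -25.8237
SPL = 100.1 + (-25.8237) = 74.28

74.28 dB


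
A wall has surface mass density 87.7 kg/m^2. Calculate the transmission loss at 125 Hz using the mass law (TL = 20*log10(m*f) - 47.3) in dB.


Given values:
  m = 87.7 kg/m^2, f = 125 Hz
Formula: TL = 20 * log10(m * f) - 47.3
Compute m * f = 87.7 * 125 = 10962.5
Compute log10(10962.5) = 4.03991
Compute 20 * 4.03991 = 80.7982
TL = 80.7982 - 47.3 = 33.5

33.5 dB


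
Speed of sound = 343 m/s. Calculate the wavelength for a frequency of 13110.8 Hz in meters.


Given values:
  c = 343 m/s, f = 13110.8 Hz
Formula: lambda = c / f
lambda = 343 / 13110.8
lambda = 0.0262

0.0262 m


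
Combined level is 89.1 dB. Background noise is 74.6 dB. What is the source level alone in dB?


Given values:
  L_total = 89.1 dB, L_bg = 74.6 dB
Formula: L_source = 10 * log10(10^(L_total/10) - 10^(L_bg/10))
Convert to linear:
  10^(89.1/10) = 812830516.1641
  10^(74.6/10) = 28840315.0313
Difference: 812830516.1641 - 28840315.0313 = 783990201.1328
L_source = 10 * log10(783990201.1328) = 88.94

88.94 dB


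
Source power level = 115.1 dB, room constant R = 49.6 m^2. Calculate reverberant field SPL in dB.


Given values:
  Lw = 115.1 dB, R = 49.6 m^2
Formula: SPL = Lw + 10 * log10(4 / R)
Compute 4 / R = 4 / 49.6 = 0.080645
Compute 10 * log10(0.080645) = -10.9342
SPL = 115.1 + (-10.9342) = 104.17

104.17 dB


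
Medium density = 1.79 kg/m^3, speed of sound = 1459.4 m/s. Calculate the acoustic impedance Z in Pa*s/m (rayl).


Given values:
  rho = 1.79 kg/m^3
  c = 1459.4 m/s
Formula: Z = rho * c
Z = 1.79 * 1459.4
Z = 2612.33

2612.33 rayl


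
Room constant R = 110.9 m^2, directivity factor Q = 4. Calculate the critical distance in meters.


Given values:
  R = 110.9 m^2, Q = 4
Formula: d_c = 0.141 * sqrt(Q * R)
Compute Q * R = 4 * 110.9 = 443.6
Compute sqrt(443.6) = 21.0618
d_c = 0.141 * 21.0618 = 2.97

2.97 m


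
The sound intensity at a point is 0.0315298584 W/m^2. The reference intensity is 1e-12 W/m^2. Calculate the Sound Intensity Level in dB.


Given values:
  I = 0.0315298584 W/m^2
  I_ref = 1e-12 W/m^2
Formula: SIL = 10 * log10(I / I_ref)
Compute ratio: I / I_ref = 31529858400
Compute log10: log10(31529858400) = 10.498722
Multiply: SIL = 10 * 10.498722 = 104.99

104.99 dB


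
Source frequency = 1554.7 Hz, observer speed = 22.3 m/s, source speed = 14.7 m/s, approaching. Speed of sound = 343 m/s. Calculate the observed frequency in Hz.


Given values:
  f_s = 1554.7 Hz, v_o = 22.3 m/s, v_s = 14.7 m/s
  Direction: approaching
Formula: f_o = f_s * (c + v_o) / (c - v_s)
Numerator: c + v_o = 343 + 22.3 = 365.3
Denominator: c - v_s = 343 - 14.7 = 328.3
f_o = 1554.7 * 365.3 / 328.3 = 1729.92

1729.92 Hz


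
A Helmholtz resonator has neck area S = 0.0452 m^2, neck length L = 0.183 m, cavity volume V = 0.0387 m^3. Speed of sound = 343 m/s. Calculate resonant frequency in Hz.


Given values:
  S = 0.0452 m^2, L = 0.183 m, V = 0.0387 m^3, c = 343 m/s
Formula: f = (c / (2*pi)) * sqrt(S / (V * L))
Compute V * L = 0.0387 * 0.183 = 0.0070821
Compute S / (V * L) = 0.0452 / 0.0070821 = 6.3823
Compute sqrt(6.3823) = 2.526321
Compute c / (2*pi) = 343 / 6.283185 = 54.590148
f = 54.590148 * 2.526321 = 137.91

137.91 Hz


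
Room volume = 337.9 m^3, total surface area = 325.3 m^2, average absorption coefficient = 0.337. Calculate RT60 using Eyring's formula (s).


Given values:
  V = 337.9 m^3, S = 325.3 m^2, alpha = 0.337
Formula: RT60 = 0.161 * V / (-S * ln(1 - alpha))
Compute ln(1 - 0.337) = ln(0.663) = -0.41098
Denominator: -325.3 * -0.41098 = 133.6918
Numerator: 0.161 * 337.9 = 54.4019
RT60 = 54.4019 / 133.6918 = 0.407

0.407 s


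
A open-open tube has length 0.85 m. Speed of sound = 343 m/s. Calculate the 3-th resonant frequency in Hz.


Given values:
  Tube type: open-open, L = 0.85 m, c = 343 m/s, n = 3
Formula: f_n = n * c / (2 * L)
Compute 2 * L = 2 * 0.85 = 1.7
f = 3 * 343 / 1.7
f = 605.29

605.29 Hz


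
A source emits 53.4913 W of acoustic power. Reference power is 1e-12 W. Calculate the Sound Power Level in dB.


Given values:
  W = 53.4913 W
  W_ref = 1e-12 W
Formula: SWL = 10 * log10(W / W_ref)
Compute ratio: W / W_ref = 53491300000000
Compute log10: log10(53491300000000) = 13.728283
Multiply: SWL = 10 * 13.728283 = 137.28

137.28 dB


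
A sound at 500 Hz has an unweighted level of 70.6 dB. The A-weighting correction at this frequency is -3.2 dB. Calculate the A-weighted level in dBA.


Given values:
  SPL = 70.6 dB
  A-weighting at 500 Hz = -3.2 dB
Formula: L_A = SPL + A_weight
L_A = 70.6 + (-3.2)
L_A = 67.4

67.4 dBA


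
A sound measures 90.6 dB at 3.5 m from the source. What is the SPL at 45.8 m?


Given values:
  SPL1 = 90.6 dB, r1 = 3.5 m, r2 = 45.8 m
Formula: SPL2 = SPL1 - 20 * log10(r2 / r1)
Compute ratio: r2 / r1 = 45.8 / 3.5 = 13.0857
Compute log10: log10(13.0857) = 1.116797
Compute drop: 20 * 1.116797 = 22.3359
SPL2 = 90.6 - 22.3359 = 68.26

68.26 dB


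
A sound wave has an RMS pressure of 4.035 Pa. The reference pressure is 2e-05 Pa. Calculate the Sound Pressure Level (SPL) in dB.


Given values:
  p = 4.035 Pa
  p_ref = 2e-05 Pa
Formula: SPL = 20 * log10(p / p_ref)
Compute ratio: p / p_ref = 4.035 / 2e-05 = 201750
Compute log10: log10(201750) = 5.304814
Multiply: SPL = 20 * 5.304814 = 106.1

106.1 dB


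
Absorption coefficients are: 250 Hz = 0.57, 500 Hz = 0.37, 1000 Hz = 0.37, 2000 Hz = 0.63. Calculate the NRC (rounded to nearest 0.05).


Given values:
  a_250 = 0.57, a_500 = 0.37
  a_1000 = 0.37, a_2000 = 0.63
Formula: NRC = (a250 + a500 + a1000 + a2000) / 4
Sum = 0.57 + 0.37 + 0.37 + 0.63 = 1.94
NRC = 1.94 / 4 = 0.485
Rounded to nearest 0.05: 0.5

0.5


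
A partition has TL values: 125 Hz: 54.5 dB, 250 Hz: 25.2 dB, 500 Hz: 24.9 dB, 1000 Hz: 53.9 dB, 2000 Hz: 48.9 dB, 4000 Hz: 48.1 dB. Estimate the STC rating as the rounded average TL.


Given TL values at each frequency:
  125 Hz: 54.5 dB
  250 Hz: 25.2 dB
  500 Hz: 24.9 dB
  1000 Hz: 53.9 dB
  2000 Hz: 48.9 dB
  4000 Hz: 48.1 dB
Formula: STC ~ round(average of TL values)
Sum = 54.5 + 25.2 + 24.9 + 53.9 + 48.9 + 48.1 = 255.5
Average = 255.5 / 6 = 42.58
Rounded: 43

43


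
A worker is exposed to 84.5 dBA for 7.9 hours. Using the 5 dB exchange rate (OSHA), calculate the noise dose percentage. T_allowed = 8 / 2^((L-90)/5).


Given values:
  L = 84.5 dBA, T = 7.9 hours
Formula: T_allowed = 8 / 2^((L - 90) / 5)
Compute exponent: (84.5 - 90) / 5 = -1.1
Compute 2^(-1.1) = 0.466516
T_allowed = 8 / 0.466516 = 17.148394 hours
Dose = (T / T_allowed) * 100
Dose = (7.9 / 17.148394) * 100 = 46.07

46.07 %


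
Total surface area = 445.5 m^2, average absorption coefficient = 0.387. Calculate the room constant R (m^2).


Given values:
  S = 445.5 m^2, alpha = 0.387
Formula: R = S * alpha / (1 - alpha)
Numerator: 445.5 * 0.387 = 172.4085
Denominator: 1 - 0.387 = 0.613
R = 172.4085 / 0.613 = 281.25

281.25 m^2


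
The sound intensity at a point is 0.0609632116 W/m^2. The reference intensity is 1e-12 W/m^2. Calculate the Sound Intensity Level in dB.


Given values:
  I = 0.0609632116 W/m^2
  I_ref = 1e-12 W/m^2
Formula: SIL = 10 * log10(I / I_ref)
Compute ratio: I / I_ref = 60963211600
Compute log10: log10(60963211600) = 10.785068
Multiply: SIL = 10 * 10.785068 = 107.85

107.85 dB


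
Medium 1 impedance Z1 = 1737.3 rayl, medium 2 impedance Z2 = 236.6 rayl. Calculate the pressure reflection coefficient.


Given values:
  Z1 = 1737.3 rayl, Z2 = 236.6 rayl
Formula: R = (Z2 - Z1) / (Z2 + Z1)
Numerator: Z2 - Z1 = 236.6 - 1737.3 = -1500.7
Denominator: Z2 + Z1 = 236.6 + 1737.3 = 1973.9
R = -1500.7 / 1973.9 = -0.7603

-0.7603
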